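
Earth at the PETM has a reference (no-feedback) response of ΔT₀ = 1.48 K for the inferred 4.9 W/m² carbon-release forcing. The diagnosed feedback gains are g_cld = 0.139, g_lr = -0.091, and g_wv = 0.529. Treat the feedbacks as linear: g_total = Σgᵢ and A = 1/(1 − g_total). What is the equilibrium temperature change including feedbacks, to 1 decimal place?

Total gain g = 0.139 − 0.091 + 0.529 = 0.577.
Amplification A = 1/(1 − 0.577) = 2.364.
ΔT = 1.48 × 2.364 = 3.5 K.

3.5 K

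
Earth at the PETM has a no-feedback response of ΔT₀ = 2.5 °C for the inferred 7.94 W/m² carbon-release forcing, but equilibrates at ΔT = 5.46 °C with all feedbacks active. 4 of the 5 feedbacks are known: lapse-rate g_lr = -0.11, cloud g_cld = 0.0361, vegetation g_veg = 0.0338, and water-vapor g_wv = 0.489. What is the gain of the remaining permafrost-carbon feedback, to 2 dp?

0.09

Amplification A = ΔT/ΔT₀ = 5.46/2.5 = 2.184.
Total gain g = 1 − 1/A = 1 − 1/2.184 = 0.5421.
Known gains sum to -0.11 + 0.0361 + 0.0338 + 0.489 = 0.4489.
g_pf = 0.5421 − 0.4489 = 0.09.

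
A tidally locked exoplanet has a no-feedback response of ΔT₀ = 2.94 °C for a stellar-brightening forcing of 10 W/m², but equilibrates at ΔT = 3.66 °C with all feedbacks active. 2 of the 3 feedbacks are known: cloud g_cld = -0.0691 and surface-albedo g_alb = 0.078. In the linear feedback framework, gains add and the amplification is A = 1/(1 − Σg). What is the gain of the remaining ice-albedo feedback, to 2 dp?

Amplification A = ΔT/ΔT₀ = 3.66/2.94 = 1.245.
Total gain g = 1 − 1/A = 1 − 1/1.245 = 0.1968.
Known gains sum to -0.0691 + 0.078 = 0.0089.
g_ice = 0.1968 − 0.0089 = 0.19.

0.19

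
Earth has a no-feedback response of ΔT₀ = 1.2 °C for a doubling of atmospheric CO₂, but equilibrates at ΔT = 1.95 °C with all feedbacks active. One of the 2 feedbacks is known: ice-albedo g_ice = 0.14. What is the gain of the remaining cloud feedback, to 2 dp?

0.24

Amplification A = ΔT/ΔT₀ = 1.95/1.2 = 1.625.
Total gain g = 1 − 1/A = 1 − 1/1.625 = 0.3846.
The known gain is 0.14.
g_cld = 0.3846 − 0.14 = 0.24.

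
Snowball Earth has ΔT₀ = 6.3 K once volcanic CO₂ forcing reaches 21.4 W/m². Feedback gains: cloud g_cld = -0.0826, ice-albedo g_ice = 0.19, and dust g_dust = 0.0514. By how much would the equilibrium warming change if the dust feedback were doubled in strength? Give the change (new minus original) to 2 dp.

Original: g = 0.1588, ΔT = 6.3/(1−0.1588) = 7.4893 K.
With doubled dust: g' = 0.2102, ΔT' = 6.3/(1−0.2102) = 7.9767 K.
Change = 7.9767 − 7.4893 = 0.49 K.

0.49 K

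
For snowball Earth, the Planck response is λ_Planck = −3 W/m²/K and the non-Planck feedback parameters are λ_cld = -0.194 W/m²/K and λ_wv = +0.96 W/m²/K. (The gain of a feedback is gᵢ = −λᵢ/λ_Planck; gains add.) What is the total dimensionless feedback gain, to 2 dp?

Convert to gains: g_cld = -0.194/3 = -0.06467; g_wv = 0.96/3 = 0.32.
Total gain g = 0.25533.

0.26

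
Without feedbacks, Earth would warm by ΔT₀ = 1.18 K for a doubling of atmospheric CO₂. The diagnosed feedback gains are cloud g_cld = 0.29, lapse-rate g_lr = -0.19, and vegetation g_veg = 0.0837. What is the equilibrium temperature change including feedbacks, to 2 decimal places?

1.45 K

Total gain g = 0.29 − 0.19 + 0.0837 = 0.1837.
Amplification A = 1/(1 − 0.1837) = 1.225.
ΔT = 1.18 × 1.225 = 1.45 K.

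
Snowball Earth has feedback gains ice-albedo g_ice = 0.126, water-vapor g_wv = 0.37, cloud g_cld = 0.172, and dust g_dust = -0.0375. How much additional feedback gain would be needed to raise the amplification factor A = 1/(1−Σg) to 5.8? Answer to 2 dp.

Current total gain = 0.6305.
Target gain for A = 5.8: g* = 1 − 1/5.8 = 0.8276.
Additional gain needed = 0.8276 − 0.6305 = 0.20.

0.20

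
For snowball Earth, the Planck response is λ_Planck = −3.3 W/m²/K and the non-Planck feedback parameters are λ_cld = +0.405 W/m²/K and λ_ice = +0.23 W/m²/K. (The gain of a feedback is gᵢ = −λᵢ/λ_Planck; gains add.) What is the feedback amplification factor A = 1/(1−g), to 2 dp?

1.24

Convert to gains: g_cld = 0.405/3.3 = 0.1227; g_ice = 0.23/3.3 = 0.0697.
Total gain g = 0.1924.
A = 1/(1 − 0.1924) = 1.24.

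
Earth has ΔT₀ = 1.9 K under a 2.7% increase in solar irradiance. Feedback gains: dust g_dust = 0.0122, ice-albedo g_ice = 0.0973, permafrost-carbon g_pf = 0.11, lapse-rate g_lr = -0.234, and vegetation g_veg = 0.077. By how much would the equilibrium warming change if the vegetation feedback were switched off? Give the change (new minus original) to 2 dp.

-0.15 K

Original: g = 0.0625, ΔT = 1.9/(1−0.0625) = 2.0267 K.
Without vegetation: g' = -0.0145, ΔT' = 1.9/(1+0.0145) = 1.8728 K.
Change = 1.8728 − 2.0267 = -0.15 K.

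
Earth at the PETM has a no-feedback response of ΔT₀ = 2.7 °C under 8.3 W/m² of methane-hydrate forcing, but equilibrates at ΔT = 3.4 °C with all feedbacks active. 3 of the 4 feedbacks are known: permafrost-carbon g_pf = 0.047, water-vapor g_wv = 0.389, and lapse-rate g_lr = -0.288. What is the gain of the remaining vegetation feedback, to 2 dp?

Amplification A = ΔT/ΔT₀ = 3.4/2.7 = 1.259.
Total gain g = 1 − 1/A = 1 − 1/1.259 = 0.2057.
Known gains sum to 0.047 + 0.389 − 0.288 = 0.148.
g_veg = 0.2057 − 0.148 = 0.06.

0.06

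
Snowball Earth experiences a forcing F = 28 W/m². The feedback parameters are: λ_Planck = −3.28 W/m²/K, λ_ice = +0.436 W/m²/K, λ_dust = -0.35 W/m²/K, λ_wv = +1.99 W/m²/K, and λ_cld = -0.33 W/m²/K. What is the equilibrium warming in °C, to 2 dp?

Net feedback parameter λ = (−3.28) + (+0.436) + (-0.35) + (+1.99) + (-0.33) = -1.534 W/m²/K.
ΔT = −F/λ = −28/(-1.534) = 18.25 °C.

18.25 °C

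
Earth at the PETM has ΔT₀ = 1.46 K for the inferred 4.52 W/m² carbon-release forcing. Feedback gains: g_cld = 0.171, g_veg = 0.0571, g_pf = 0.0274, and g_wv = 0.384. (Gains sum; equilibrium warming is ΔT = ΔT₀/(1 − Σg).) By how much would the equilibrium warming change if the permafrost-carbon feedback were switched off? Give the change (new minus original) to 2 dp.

-0.29 K

Original: g = 0.6395, ΔT = 1.46/(1−0.6395) = 4.0499 K.
Without permafrost-carbon: g' = 0.6121, ΔT' = 1.46/(1−0.6121) = 3.7639 K.
Change = 3.7639 − 4.0499 = -0.29 K.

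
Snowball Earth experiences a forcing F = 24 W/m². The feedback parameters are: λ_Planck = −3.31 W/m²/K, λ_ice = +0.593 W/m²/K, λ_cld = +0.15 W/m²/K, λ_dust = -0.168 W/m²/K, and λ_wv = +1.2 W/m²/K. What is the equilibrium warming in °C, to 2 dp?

15.64 °C

Net feedback parameter λ = (−3.31) + (+0.593) + (+0.15) + (-0.168) + (+1.2) = -1.535 W/m²/K.
ΔT = −F/λ = −24/(-1.535) = 15.64 °C.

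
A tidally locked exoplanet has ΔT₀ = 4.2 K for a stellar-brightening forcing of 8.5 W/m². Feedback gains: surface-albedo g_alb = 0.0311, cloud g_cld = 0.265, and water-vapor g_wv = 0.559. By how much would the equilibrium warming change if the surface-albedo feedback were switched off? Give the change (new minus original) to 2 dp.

-5.12 K

Original: g = 0.8551, ΔT = 4.2/(1−0.8551) = 28.9855 K.
Without surface-albedo: g' = 0.824, ΔT' = 4.2/(1−0.824) = 23.8636 K.
Change = 23.8636 − 28.9855 = -5.12 K.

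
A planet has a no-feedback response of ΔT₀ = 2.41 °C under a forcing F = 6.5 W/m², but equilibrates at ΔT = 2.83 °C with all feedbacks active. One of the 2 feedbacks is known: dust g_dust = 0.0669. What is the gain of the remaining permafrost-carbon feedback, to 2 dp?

0.08

Amplification A = ΔT/ΔT₀ = 2.83/2.41 = 1.174.
Total gain g = 1 − 1/A = 1 − 1/1.174 = 0.1482.
The known gain is 0.0669.
g_pf = 0.1482 − 0.0669 = 0.08.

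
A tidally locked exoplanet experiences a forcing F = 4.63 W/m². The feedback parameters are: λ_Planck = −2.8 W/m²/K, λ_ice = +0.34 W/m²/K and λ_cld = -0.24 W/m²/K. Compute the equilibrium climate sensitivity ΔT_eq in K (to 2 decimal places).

1.71 K

Net feedback parameter λ = (−2.8) + (+0.34) + (-0.24) = -2.7 W/m²/K.
ΔT = −F/λ = −4.63/(-2.7) = 1.71 K.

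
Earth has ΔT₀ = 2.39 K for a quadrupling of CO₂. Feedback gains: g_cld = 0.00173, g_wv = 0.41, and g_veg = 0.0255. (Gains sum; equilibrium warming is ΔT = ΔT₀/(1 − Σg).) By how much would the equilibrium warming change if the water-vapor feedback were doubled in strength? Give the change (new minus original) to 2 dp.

11.40 K

Original: g = 0.43723, ΔT = 2.39/(1−0.43723) = 4.2469 K.
With doubled water-vapor: g' = 0.84723, ΔT' = 2.39/(1−0.84723) = 15.6444 K.
Change = 15.6444 − 4.2469 = 11.40 K.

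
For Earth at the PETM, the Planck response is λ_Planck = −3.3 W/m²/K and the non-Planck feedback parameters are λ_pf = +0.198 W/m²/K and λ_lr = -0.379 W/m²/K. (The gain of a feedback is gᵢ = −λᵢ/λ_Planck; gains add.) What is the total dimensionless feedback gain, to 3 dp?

-0.055

Convert to gains: g_pf = 0.198/3.3 = 0.06; g_lr = -0.379/3.3 = -0.1148.
Total gain g = -0.0548.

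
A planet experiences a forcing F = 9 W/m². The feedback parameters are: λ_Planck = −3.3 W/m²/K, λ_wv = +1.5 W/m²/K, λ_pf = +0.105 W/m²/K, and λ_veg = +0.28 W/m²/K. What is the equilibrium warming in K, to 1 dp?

6.4 K

Net feedback parameter λ = (−3.3) + (+1.5) + (+0.105) + (+0.28) = -1.415 W/m²/K.
ΔT = −F/λ = −9/(-1.415) = 6.4 K.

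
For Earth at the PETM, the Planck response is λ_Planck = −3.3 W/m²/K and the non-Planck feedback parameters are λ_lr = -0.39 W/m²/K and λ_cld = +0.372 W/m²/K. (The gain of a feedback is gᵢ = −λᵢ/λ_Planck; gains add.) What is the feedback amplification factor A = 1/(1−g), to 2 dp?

Convert to gains: g_lr = -0.39/3.3 = -0.1182; g_cld = 0.372/3.3 = 0.1127.
Total gain g = -0.0055.
A = 1/(1 + 0.0055) = 0.99.

0.99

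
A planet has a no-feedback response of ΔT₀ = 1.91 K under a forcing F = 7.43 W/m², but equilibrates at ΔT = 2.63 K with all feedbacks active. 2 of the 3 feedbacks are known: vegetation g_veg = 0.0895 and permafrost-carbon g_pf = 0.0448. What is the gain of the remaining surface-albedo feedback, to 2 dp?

0.14

Amplification A = ΔT/ΔT₀ = 2.63/1.91 = 1.377.
Total gain g = 1 − 1/A = 1 − 1/1.377 = 0.2738.
Known gains sum to 0.0895 + 0.0448 = 0.1343.
g_alb = 0.2738 − 0.1343 = 0.14.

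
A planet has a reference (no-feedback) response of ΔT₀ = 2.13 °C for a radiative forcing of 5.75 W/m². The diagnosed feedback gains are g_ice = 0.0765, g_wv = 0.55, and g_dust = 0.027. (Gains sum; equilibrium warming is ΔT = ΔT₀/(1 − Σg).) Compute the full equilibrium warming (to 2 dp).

Total gain g = 0.0765 + 0.55 + 0.027 = 0.6535.
Amplification A = 1/(1 − 0.6535) = 2.886.
ΔT = 2.13 × 2.886 = 6.15 °C.

6.15 °C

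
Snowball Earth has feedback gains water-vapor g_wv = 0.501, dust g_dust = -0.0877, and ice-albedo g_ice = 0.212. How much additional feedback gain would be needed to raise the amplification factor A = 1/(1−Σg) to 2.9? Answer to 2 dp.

Current total gain = 0.6253.
Target gain for A = 2.9: g* = 1 − 1/2.9 = 0.6552.
Additional gain needed = 0.6552 − 0.6253 = 0.03.

0.03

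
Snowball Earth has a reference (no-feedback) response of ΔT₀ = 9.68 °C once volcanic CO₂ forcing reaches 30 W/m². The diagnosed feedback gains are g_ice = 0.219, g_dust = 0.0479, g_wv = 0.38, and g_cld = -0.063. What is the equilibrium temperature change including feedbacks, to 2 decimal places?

23.26 °C

Total gain g = 0.219 + 0.0479 + 0.38 − 0.063 = 0.5839.
Amplification A = 1/(1 − 0.5839) = 2.403.
ΔT = 9.68 × 2.403 = 23.26 °C.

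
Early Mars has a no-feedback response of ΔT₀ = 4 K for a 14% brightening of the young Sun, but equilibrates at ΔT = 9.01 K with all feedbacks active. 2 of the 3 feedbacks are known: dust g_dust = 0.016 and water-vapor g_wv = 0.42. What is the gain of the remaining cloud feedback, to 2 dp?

Amplification A = ΔT/ΔT₀ = 9.01/4 = 2.252.
Total gain g = 1 − 1/A = 1 − 1/2.252 = 0.556.
Known gains sum to 0.016 + 0.42 = 0.436.
g_cld = 0.556 − 0.436 = 0.12.

0.12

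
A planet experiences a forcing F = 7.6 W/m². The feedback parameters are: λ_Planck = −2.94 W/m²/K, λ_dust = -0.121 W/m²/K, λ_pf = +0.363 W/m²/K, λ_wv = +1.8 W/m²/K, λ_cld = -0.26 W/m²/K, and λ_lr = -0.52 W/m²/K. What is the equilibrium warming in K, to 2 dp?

4.53 K

Net feedback parameter λ = (−2.94) + (-0.121) + (+0.363) + (+1.8) + (-0.26) + (-0.52) = -1.678 W/m²/K.
ΔT = −F/λ = −7.6/(-1.678) = 4.53 K.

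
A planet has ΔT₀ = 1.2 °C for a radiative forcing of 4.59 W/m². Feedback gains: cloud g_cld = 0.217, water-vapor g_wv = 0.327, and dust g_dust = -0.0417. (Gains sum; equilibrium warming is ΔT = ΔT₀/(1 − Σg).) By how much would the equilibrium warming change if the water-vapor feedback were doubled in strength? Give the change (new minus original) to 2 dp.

Original: g = 0.5023, ΔT = 1.2/(1−0.5023) = 2.4111 °C.
With doubled water-vapor: g' = 0.8293, ΔT' = 1.2/(1−0.8293) = 7.0299 °C.
Change = 7.0299 − 2.4111 = 4.62 °C.

4.62 °C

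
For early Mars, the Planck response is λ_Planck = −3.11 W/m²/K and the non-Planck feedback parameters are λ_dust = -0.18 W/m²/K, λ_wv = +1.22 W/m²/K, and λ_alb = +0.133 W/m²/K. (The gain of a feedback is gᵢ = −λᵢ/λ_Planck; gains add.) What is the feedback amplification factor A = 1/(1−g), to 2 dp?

1.61

Convert to gains: g_dust = -0.18/3.11 = -0.05788; g_wv = 1.22/3.11 = 0.3923; g_alb = 0.133/3.11 = 0.04277.
Total gain g = 0.37719.
A = 1/(1 − 0.37719) = 1.61.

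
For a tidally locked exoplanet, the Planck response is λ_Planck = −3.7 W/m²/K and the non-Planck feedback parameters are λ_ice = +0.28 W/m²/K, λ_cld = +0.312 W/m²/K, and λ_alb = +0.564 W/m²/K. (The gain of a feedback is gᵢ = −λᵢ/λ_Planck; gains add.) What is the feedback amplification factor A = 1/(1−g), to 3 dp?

1.454

Convert to gains: g_ice = 0.28/3.7 = 0.07568; g_cld = 0.312/3.7 = 0.08432; g_alb = 0.564/3.7 = 0.1524.
Total gain g = 0.3124.
A = 1/(1 − 0.3124) = 1.454.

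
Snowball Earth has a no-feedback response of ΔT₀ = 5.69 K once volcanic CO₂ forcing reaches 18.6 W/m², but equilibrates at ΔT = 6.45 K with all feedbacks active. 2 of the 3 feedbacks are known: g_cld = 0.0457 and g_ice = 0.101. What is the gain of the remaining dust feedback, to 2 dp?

-0.03

Amplification A = ΔT/ΔT₀ = 6.45/5.69 = 1.134.
Total gain g = 1 − 1/A = 1 − 1/1.134 = 0.1182.
Known gains sum to 0.0457 + 0.101 = 0.1467.
g_dust = 0.1182 − 0.1467 = -0.03.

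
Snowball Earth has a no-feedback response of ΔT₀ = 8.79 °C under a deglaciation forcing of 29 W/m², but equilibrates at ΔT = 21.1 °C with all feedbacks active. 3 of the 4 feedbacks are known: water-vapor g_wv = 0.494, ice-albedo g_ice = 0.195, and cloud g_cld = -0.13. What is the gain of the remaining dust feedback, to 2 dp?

Amplification A = ΔT/ΔT₀ = 21.1/8.79 = 2.4.
Total gain g = 1 − 1/A = 1 − 1/2.4 = 0.5833.
Known gains sum to 0.494 + 0.195 − 0.13 = 0.559.
g_dust = 0.5833 − 0.559 = 0.02.

0.02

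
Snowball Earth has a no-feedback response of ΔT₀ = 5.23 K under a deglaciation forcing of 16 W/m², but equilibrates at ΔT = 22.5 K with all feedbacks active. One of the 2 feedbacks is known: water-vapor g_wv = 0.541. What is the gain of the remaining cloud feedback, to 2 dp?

0.23

Amplification A = ΔT/ΔT₀ = 22.5/5.23 = 4.302.
Total gain g = 1 − 1/A = 1 − 1/4.302 = 0.7675.
The known gain is 0.541.
g_cld = 0.7675 − 0.541 = 0.23.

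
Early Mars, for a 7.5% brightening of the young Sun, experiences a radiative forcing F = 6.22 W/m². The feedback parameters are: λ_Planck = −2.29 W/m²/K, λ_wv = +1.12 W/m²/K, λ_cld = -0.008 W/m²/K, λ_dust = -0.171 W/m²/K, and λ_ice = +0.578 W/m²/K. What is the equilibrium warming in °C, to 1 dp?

Net feedback parameter λ = (−2.29) + (+1.12) + (-0.008) + (-0.171) + (+0.578) = -0.771 W/m²/K.
ΔT = −F/λ = −6.22/(-0.771) = 8.1 °C.

8.1 °C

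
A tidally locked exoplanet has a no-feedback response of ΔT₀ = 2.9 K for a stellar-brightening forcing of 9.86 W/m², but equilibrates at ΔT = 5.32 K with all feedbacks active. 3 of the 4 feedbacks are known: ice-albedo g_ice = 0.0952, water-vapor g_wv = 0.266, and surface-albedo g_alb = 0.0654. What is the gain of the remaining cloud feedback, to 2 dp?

Amplification A = ΔT/ΔT₀ = 5.32/2.9 = 1.834.
Total gain g = 1 − 1/A = 1 − 1/1.834 = 0.4547.
Known gains sum to 0.0952 + 0.266 + 0.0654 = 0.4266.
g_cld = 0.4547 − 0.4266 = 0.03.

0.03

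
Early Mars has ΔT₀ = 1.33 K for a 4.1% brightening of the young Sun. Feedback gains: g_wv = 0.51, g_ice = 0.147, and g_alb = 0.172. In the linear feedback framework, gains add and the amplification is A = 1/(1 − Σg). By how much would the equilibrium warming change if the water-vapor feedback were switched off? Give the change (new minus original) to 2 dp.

-5.82 K

Original: g = 0.829, ΔT = 1.33/(1−0.829) = 7.7778 K.
Without water-vapor: g' = 0.319, ΔT' = 1.33/(1−0.319) = 1.9530 K.
Change = 1.9530 − 7.7778 = -5.82 K.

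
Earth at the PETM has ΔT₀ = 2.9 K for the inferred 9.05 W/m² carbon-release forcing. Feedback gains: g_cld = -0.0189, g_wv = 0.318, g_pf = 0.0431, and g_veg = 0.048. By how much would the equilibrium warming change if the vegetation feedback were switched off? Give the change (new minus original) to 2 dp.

-0.35 K

Original: g = 0.3902, ΔT = 2.9/(1−0.3902) = 4.7557 K.
Without vegetation: g' = 0.3422, ΔT' = 2.9/(1−0.3422) = 4.4086 K.
Change = 4.4086 − 4.7557 = -0.35 K.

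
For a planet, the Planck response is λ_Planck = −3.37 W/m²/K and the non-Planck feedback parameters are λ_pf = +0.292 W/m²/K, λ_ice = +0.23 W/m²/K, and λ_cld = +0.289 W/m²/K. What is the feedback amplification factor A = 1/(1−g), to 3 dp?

Convert to gains: g_pf = 0.292/3.37 = 0.08665; g_ice = 0.23/3.37 = 0.06825; g_cld = 0.289/3.37 = 0.08576.
Total gain g = 0.24066.
A = 1/(1 − 0.24066) = 1.317.

1.317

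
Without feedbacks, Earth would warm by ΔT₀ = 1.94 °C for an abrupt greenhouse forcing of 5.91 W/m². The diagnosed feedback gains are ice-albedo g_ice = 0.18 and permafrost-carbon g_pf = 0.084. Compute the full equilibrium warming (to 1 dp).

2.6 °C

Total gain g = 0.18 + 0.084 = 0.264.
Amplification A = 1/(1 − 0.264) = 1.359.
ΔT = 1.94 × 1.359 = 2.6 °C.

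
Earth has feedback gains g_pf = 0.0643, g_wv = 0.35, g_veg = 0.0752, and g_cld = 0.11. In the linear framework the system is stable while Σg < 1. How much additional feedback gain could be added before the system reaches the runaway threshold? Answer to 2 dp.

0.40

Current total gain = 0.0643 + 0.35 + 0.0752 + 0.11 = 0.5995.
Margin to runaway = 1 − 0.5995 = 0.40.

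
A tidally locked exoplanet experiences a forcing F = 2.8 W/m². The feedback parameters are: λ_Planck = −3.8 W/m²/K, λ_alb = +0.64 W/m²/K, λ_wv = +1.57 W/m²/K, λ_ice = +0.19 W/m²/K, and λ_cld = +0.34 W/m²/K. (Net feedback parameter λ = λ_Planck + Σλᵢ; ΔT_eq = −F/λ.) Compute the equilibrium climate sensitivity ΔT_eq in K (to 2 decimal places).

Net feedback parameter λ = (−3.8) + (+0.64) + (+1.57) + (+0.19) + (+0.34) = -1.06 W/m²/K.
ΔT = −F/λ = −2.8/(-1.06) = 2.64 K.

2.64 K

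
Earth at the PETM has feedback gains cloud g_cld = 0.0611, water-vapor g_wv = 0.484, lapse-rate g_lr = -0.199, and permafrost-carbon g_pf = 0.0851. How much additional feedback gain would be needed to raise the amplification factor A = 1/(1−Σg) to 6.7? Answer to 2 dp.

0.42

Current total gain = 0.4312.
Target gain for A = 6.7: g* = 1 − 1/6.7 = 0.8507.
Additional gain needed = 0.8507 − 0.4312 = 0.42.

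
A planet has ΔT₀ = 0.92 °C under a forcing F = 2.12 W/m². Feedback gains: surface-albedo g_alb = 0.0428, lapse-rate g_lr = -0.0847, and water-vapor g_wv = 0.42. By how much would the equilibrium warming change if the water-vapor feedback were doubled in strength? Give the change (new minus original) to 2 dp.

3.08 °C

Original: g = 0.3781, ΔT = 0.92/(1−0.3781) = 1.4793 °C.
With doubled water-vapor: g' = 0.7981, ΔT' = 0.92/(1−0.7981) = 4.5567 °C.
Change = 4.5567 − 1.4793 = 3.08 °C.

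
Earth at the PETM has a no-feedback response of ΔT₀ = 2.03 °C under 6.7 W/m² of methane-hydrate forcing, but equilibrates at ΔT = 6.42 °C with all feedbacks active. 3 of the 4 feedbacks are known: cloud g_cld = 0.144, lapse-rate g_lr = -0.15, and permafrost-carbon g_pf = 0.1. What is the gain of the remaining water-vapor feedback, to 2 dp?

Amplification A = ΔT/ΔT₀ = 6.42/2.03 = 3.163.
Total gain g = 1 − 1/A = 1 − 1/3.163 = 0.6838.
Known gains sum to 0.144 − 0.15 + 0.1 = 0.094.
g_wv = 0.6838 − 0.094 = 0.59.

0.59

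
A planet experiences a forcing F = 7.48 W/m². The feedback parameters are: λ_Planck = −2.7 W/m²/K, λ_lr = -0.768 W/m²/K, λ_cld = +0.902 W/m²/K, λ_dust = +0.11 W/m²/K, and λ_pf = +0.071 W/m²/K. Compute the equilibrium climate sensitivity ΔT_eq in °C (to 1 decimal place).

Net feedback parameter λ = (−2.7) + (-0.768) + (+0.902) + (+0.11) + (+0.071) = -2.385 W/m²/K.
ΔT = −F/λ = −7.48/(-2.385) = 3.1 °C.

3.1 °C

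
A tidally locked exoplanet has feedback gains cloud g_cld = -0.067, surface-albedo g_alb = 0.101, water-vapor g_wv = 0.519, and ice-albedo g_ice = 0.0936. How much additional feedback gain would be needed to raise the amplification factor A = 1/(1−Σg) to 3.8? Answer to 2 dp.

Current total gain = 0.6466.
Target gain for A = 3.8: g* = 1 − 1/3.8 = 0.7368.
Additional gain needed = 0.7368 − 0.6466 = 0.09.

0.09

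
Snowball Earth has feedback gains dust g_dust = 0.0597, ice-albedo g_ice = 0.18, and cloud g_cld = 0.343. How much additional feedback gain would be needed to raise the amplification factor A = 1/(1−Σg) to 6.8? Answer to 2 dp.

Current total gain = 0.5827.
Target gain for A = 6.8: g* = 1 − 1/6.8 = 0.8529.
Additional gain needed = 0.8529 − 0.5827 = 0.27.

0.27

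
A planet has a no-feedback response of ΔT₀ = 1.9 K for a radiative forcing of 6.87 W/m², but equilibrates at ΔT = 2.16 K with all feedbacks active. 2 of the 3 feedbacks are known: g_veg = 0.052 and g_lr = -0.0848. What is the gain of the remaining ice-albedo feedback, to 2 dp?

Amplification A = ΔT/ΔT₀ = 2.16/1.9 = 1.137.
Total gain g = 1 − 1/A = 1 − 1/1.137 = 0.1205.
Known gains sum to 0.052 − 0.0848 = -0.0328.
g_ice = 0.1205 + 0.0328 = 0.15.

0.15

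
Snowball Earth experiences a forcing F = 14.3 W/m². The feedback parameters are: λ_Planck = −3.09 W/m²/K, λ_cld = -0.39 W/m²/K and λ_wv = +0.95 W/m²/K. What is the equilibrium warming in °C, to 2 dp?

Net feedback parameter λ = (−3.09) + (-0.39) + (+0.95) = -2.53 W/m²/K.
ΔT = −F/λ = −14.3/(-2.53) = 5.65 °C.

5.65 °C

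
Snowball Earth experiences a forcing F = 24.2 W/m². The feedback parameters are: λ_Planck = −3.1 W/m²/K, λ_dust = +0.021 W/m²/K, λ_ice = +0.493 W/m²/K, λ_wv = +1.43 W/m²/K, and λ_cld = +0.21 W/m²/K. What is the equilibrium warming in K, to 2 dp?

25.58 K

Net feedback parameter λ = (−3.1) + (+0.021) + (+0.493) + (+1.43) + (+0.21) = -0.946 W/m²/K.
ΔT = −F/λ = −24.2/(-0.946) = 25.58 K.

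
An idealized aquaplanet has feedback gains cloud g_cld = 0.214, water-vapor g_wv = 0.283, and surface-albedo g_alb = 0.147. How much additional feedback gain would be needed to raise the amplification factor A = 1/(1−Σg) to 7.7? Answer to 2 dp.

Current total gain = 0.644.
Target gain for A = 7.7: g* = 1 − 1/7.7 = 0.8701.
Additional gain needed = 0.8701 − 0.644 = 0.23.

0.23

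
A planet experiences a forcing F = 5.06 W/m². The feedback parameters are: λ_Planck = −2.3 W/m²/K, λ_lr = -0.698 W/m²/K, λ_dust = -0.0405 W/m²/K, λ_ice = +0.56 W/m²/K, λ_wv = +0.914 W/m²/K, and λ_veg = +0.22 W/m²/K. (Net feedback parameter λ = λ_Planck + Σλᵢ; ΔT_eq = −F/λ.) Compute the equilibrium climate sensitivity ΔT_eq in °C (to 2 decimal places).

3.76 °C

Net feedback parameter λ = (−2.3) + (-0.698) + (-0.0405) + (+0.56) + (+0.914) + (+0.22) = -1.3445 W/m²/K.
ΔT = −F/λ = −5.06/(-1.3445) = 3.76 °C.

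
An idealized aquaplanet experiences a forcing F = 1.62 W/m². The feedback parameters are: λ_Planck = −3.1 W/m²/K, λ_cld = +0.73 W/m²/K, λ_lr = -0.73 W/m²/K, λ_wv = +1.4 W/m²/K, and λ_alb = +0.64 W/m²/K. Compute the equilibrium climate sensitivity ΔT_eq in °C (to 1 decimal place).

1.5 °C

Net feedback parameter λ = (−3.1) + (+0.73) + (-0.73) + (+1.4) + (+0.64) = -1.06 W/m²/K.
ΔT = −F/λ = −1.62/(-1.06) = 1.5 °C.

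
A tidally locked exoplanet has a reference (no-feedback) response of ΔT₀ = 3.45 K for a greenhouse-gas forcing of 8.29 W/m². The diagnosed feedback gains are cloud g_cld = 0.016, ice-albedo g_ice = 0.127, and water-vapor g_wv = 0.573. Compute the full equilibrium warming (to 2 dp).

Total gain g = 0.016 + 0.127 + 0.573 = 0.716.
Amplification A = 1/(1 − 0.716) = 3.521.
ΔT = 3.45 × 3.521 = 12.15 K.

12.15 K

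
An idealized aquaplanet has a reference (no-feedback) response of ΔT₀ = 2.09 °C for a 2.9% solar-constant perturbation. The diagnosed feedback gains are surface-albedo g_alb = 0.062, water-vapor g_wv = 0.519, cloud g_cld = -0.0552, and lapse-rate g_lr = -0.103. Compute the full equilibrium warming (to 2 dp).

3.62 °C

Total gain g = 0.062 + 0.519 − 0.0552 − 0.103 = 0.4228.
Amplification A = 1/(1 − 0.4228) = 1.733.
ΔT = 2.09 × 1.733 = 3.62 °C.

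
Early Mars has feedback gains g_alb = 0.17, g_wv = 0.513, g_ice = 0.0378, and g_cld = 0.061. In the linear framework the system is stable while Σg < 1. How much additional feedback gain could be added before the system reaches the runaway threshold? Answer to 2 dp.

0.22

Current total gain = 0.17 + 0.513 + 0.0378 + 0.061 = 0.7818.
Margin to runaway = 1 − 0.7818 = 0.22.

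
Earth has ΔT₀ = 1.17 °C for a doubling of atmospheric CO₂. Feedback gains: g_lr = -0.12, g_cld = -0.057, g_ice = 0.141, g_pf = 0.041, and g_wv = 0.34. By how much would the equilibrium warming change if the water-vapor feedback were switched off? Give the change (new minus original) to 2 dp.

-0.61 °C

Original: g = 0.345, ΔT = 1.17/(1−0.345) = 1.7863 °C.
Without water-vapor: g' = 0.005, ΔT' = 1.17/(1−0.005) = 1.1759 °C.
Change = 1.1759 − 1.7863 = -0.61 °C.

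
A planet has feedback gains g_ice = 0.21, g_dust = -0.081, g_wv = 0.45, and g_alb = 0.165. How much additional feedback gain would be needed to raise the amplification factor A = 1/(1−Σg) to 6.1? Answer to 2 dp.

Current total gain = 0.744.
Target gain for A = 6.1: g* = 1 − 1/6.1 = 0.8361.
Additional gain needed = 0.8361 − 0.744 = 0.09.

0.09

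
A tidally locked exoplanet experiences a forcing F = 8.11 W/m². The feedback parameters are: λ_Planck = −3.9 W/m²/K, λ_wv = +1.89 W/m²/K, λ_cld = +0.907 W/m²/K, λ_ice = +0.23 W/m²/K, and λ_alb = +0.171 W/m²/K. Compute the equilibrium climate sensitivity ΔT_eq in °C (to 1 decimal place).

11.6 °C

Net feedback parameter λ = (−3.9) + (+1.89) + (+0.907) + (+0.23) + (+0.171) = -0.702 W/m²/K.
ΔT = −F/λ = −8.11/(-0.702) = 11.6 °C.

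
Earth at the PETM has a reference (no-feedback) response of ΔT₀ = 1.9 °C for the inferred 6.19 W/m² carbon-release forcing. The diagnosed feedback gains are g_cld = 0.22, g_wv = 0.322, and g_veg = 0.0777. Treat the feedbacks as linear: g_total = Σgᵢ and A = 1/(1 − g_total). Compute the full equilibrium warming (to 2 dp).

5.00 °C

Total gain g = 0.22 + 0.322 + 0.0777 = 0.6197.
Amplification A = 1/(1 − 0.6197) = 2.63.
ΔT = 1.9 × 2.63 = 5.00 °C.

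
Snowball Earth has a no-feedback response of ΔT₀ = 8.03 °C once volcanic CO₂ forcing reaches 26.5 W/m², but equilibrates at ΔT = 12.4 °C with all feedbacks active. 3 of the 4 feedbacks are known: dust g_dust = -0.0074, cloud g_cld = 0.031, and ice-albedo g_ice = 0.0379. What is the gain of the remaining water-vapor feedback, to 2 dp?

0.29

Amplification A = ΔT/ΔT₀ = 12.4/8.03 = 1.544.
Total gain g = 1 − 1/A = 1 − 1/1.544 = 0.3523.
Known gains sum to -0.0074 + 0.031 + 0.0379 = 0.0615.
g_wv = 0.3523 − 0.0615 = 0.29.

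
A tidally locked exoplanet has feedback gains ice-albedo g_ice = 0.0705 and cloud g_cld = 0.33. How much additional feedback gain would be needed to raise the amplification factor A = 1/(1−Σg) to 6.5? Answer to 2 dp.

Current total gain = 0.4005.
Target gain for A = 6.5: g* = 1 − 1/6.5 = 0.8462.
Additional gain needed = 0.8462 − 0.4005 = 0.45.

0.45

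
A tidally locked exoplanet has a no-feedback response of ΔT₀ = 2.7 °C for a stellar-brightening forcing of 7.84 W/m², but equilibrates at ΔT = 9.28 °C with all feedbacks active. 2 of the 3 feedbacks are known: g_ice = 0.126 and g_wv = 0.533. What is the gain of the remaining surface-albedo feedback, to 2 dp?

Amplification A = ΔT/ΔT₀ = 9.28/2.7 = 3.437.
Total gain g = 1 − 1/A = 1 − 1/3.437 = 0.709.
Known gains sum to 0.126 + 0.533 = 0.659.
g_alb = 0.709 − 0.659 = 0.05.

0.05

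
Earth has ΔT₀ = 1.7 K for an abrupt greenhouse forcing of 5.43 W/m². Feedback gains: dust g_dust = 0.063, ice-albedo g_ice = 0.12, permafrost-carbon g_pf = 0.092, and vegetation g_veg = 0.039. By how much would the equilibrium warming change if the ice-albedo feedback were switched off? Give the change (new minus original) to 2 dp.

Original: g = 0.314, ΔT = 1.7/(1−0.314) = 2.4781 K.
Without ice-albedo: g' = 0.194, ΔT' = 1.7/(1−0.194) = 2.1092 K.
Change = 2.1092 − 2.4781 = -0.37 K.

-0.37 K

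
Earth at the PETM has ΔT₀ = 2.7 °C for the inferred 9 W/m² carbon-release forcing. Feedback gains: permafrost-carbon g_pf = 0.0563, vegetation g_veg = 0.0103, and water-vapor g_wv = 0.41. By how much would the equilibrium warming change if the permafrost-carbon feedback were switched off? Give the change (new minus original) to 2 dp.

Original: g = 0.4766, ΔT = 2.7/(1−0.4766) = 5.1586 °C.
Without permafrost-carbon: g' = 0.4203, ΔT' = 2.7/(1−0.4203) = 4.6576 °C.
Change = 4.6576 − 5.1586 = -0.50 °C.

-0.50 °C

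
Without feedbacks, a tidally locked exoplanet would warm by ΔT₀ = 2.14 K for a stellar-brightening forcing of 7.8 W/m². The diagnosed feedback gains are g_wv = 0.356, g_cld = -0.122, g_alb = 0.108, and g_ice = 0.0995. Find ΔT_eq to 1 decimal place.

3.8 K

Total gain g = 0.356 − 0.122 + 0.108 + 0.0995 = 0.4415.
Amplification A = 1/(1 − 0.4415) = 1.791.
ΔT = 2.14 × 1.791 = 3.8 K.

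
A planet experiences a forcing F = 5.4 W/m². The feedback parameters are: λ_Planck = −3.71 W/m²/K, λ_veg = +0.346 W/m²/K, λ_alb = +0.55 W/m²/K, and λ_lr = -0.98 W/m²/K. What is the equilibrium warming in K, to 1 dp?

Net feedback parameter λ = (−3.71) + (+0.346) + (+0.55) + (-0.98) = -3.794 W/m²/K.
ΔT = −F/λ = −5.4/(-3.794) = 1.4 K.

1.4 K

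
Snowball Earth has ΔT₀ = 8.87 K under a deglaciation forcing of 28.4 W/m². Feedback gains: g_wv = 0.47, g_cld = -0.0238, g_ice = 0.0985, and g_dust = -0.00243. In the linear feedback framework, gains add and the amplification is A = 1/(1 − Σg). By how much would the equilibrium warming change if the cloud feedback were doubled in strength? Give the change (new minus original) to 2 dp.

Original: g = 0.54227, ΔT = 8.87/(1−0.54227) = 19.3782 K.
With doubled cloud: g' = 0.51847, ΔT' = 8.87/(1−0.51847) = 18.4205 K.
Change = 18.4205 − 19.3782 = -0.96 K.

-0.96 K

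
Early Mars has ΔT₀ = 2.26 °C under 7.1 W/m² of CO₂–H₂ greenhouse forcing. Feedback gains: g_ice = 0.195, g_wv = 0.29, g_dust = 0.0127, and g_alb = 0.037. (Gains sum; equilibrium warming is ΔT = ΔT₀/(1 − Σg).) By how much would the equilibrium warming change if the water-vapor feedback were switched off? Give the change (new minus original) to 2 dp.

Original: g = 0.5347, ΔT = 2.26/(1−0.5347) = 4.8571 °C.
Without water-vapor: g' = 0.2447, ΔT' = 2.26/(1−0.2447) = 2.9922 °C.
Change = 2.9922 − 4.8571 = -1.86 °C.

-1.86 °C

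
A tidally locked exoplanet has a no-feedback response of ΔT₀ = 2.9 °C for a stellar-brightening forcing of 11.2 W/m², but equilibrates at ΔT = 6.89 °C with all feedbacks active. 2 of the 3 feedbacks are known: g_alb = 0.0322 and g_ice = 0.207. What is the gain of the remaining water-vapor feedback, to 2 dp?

Amplification A = ΔT/ΔT₀ = 6.89/2.9 = 2.376.
Total gain g = 1 − 1/A = 1 − 1/2.376 = 0.5791.
Known gains sum to 0.0322 + 0.207 = 0.2392.
g_wv = 0.5791 − 0.2392 = 0.34.

0.34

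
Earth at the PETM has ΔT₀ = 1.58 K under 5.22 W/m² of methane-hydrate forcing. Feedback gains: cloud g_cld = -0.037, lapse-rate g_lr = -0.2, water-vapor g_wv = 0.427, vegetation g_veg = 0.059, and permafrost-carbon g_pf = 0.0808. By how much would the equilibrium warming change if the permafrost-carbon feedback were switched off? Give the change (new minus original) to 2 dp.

Original: g = 0.3298, ΔT = 1.58/(1−0.3298) = 2.3575 K.
Without permafrost-carbon: g' = 0.249, ΔT' = 1.58/(1−0.249) = 2.1039 K.
Change = 2.1039 − 2.3575 = -0.25 K.

-0.25 K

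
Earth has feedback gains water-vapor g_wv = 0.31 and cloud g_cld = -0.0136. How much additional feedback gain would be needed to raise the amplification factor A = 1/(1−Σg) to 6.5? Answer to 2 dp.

Current total gain = 0.2964.
Target gain for A = 6.5: g* = 1 − 1/6.5 = 0.8462.
Additional gain needed = 0.8462 − 0.2964 = 0.55.

0.55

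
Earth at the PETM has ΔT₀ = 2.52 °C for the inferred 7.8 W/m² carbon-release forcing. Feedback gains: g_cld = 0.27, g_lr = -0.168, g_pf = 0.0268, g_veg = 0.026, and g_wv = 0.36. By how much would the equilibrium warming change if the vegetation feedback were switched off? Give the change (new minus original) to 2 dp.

Original: g = 0.5148, ΔT = 2.52/(1−0.5148) = 5.1937 °C.
Without vegetation: g' = 0.4888, ΔT' = 2.52/(1−0.4888) = 4.9296 °C.
Change = 4.9296 − 5.1937 = -0.26 °C.

-0.26 °C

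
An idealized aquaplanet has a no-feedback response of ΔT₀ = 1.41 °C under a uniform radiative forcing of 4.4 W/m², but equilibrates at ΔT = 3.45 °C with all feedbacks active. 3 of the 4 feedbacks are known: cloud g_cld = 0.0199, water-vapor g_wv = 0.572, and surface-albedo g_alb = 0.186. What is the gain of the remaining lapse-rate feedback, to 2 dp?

Amplification A = ΔT/ΔT₀ = 3.45/1.41 = 2.447.
Total gain g = 1 − 1/A = 1 − 1/2.447 = 0.5913.
Known gains sum to 0.0199 + 0.572 + 0.186 = 0.7779.
g_lr = 0.5913 − 0.7779 = -0.19.

-0.19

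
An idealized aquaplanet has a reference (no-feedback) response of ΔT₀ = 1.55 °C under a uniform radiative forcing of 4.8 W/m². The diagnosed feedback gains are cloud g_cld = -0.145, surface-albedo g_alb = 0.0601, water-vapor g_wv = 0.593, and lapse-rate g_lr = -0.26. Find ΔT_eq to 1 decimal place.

Total gain g = -0.145 + 0.0601 + 0.593 − 0.26 = 0.2481.
Amplification A = 1/(1 − 0.2481) = 1.33.
ΔT = 1.55 × 1.33 = 2.1 °C.

2.1 °C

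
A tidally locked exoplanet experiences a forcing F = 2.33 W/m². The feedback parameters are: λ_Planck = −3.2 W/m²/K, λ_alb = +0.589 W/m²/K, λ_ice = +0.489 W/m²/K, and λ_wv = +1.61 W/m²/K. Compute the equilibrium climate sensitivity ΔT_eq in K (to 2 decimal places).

4.55 K

Net feedback parameter λ = (−3.2) + (+0.589) + (+0.489) + (+1.61) = -0.512 W/m²/K.
ΔT = −F/λ = −2.33/(-0.512) = 4.55 K.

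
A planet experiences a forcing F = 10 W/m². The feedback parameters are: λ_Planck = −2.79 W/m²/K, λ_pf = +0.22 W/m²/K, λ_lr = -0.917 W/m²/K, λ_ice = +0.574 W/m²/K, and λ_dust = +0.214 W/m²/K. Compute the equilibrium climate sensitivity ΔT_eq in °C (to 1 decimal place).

3.7 °C

Net feedback parameter λ = (−2.79) + (+0.22) + (-0.917) + (+0.574) + (+0.214) = -2.699 W/m²/K.
ΔT = −F/λ = −10/(-2.699) = 3.7 °C.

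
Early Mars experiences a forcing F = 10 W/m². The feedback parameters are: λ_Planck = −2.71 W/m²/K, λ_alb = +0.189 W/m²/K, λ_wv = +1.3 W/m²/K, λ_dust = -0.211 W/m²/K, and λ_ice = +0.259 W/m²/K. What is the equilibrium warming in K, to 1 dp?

8.5 K

Net feedback parameter λ = (−2.71) + (+0.189) + (+1.3) + (-0.211) + (+0.259) = -1.173 W/m²/K.
ΔT = −F/λ = −10/(-1.173) = 8.5 K.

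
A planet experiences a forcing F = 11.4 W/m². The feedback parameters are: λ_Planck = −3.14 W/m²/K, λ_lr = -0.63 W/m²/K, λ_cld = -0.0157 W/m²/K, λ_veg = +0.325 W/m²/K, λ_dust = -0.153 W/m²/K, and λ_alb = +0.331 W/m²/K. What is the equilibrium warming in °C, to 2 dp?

3.47 °C

Net feedback parameter λ = (−3.14) + (-0.63) + (-0.0157) + (+0.325) + (-0.153) + (+0.331) = -3.2827 W/m²/K.
ΔT = −F/λ = −11.4/(-3.2827) = 3.47 °C.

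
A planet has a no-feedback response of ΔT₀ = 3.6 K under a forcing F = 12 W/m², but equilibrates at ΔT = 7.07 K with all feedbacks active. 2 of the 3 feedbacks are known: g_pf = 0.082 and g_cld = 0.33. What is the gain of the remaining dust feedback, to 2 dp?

Amplification A = ΔT/ΔT₀ = 7.07/3.6 = 1.964.
Total gain g = 1 − 1/A = 1 − 1/1.964 = 0.4908.
Known gains sum to 0.082 + 0.33 = 0.412.
g_dust = 0.4908 − 0.412 = 0.08.

0.08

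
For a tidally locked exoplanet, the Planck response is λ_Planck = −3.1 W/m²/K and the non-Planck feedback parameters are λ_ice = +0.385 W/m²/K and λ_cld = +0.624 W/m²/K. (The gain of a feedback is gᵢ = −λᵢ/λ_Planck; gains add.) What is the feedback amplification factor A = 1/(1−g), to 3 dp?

Convert to gains: g_ice = 0.385/3.1 = 0.1242; g_cld = 0.624/3.1 = 0.2013.
Total gain g = 0.3255.
A = 1/(1 − 0.3255) = 1.483.

1.483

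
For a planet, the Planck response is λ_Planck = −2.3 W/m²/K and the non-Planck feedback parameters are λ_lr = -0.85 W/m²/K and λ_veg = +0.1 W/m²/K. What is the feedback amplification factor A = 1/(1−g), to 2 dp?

Convert to gains: g_lr = -0.85/2.3 = -0.3696; g_veg = 0.1/2.3 = 0.04348.
Total gain g = -0.32612.
A = 1/(1 + 0.32612) = 0.75.

0.75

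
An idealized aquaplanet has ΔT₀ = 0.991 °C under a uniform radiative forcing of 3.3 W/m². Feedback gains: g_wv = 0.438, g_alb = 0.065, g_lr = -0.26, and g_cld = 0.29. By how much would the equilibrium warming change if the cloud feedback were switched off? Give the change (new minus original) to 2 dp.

-0.81 °C

Original: g = 0.533, ΔT = 0.991/(1−0.533) = 2.1221 °C.
Without cloud: g' = 0.243, ΔT' = 0.991/(1−0.243) = 1.3091 °C.
Change = 1.3091 − 2.1221 = -0.81 °C.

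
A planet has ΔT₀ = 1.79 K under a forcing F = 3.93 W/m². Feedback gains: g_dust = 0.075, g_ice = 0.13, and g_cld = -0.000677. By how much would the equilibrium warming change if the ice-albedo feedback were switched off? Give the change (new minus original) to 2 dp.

Original: g = 0.204323, ΔT = 1.79/(1−0.204323) = 2.2497 K.
Without ice-albedo: g' = 0.074323, ΔT' = 1.79/(1−0.074323) = 1.9337 K.
Change = 1.9337 − 2.2497 = -0.32 K.

-0.32 K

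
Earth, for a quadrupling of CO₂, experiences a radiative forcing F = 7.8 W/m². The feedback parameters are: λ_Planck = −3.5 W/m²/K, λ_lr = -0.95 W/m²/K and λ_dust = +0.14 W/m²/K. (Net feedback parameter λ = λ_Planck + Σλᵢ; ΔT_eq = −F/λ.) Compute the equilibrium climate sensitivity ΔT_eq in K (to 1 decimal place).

1.8 K

Net feedback parameter λ = (−3.5) + (-0.95) + (+0.14) = -4.31 W/m²/K.
ΔT = −F/λ = −7.8/(-4.31) = 1.8 K.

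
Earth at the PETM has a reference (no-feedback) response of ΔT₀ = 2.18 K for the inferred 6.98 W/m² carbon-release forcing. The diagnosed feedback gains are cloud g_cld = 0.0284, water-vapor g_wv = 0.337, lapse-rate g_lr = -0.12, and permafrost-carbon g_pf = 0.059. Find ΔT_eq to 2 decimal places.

3.13 K

Total gain g = 0.0284 + 0.337 − 0.12 + 0.059 = 0.3044.
Amplification A = 1/(1 − 0.3044) = 1.438.
ΔT = 2.18 × 1.438 = 3.13 K.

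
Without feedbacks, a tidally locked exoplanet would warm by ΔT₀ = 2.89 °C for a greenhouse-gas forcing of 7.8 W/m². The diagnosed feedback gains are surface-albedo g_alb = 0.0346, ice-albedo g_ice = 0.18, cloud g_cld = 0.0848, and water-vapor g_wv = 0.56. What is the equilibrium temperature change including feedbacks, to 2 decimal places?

Total gain g = 0.0346 + 0.18 + 0.0848 + 0.56 = 0.8594.
Amplification A = 1/(1 − 0.8594) = 7.112.
ΔT = 2.89 × 7.112 = 20.55 °C.

20.55 °C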